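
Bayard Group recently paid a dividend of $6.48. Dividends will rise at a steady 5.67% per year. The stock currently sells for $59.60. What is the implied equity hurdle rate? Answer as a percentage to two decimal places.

Rearranging the constant-growth DDM: r = D₁/P₀ + g.
D₁ = 6.48 × (1 + 0.0567) = 6.8474.
r = 6.8474 / 59.60 + 0.0567 = 0.11489 + 0.0567 = 0.17159

17.16%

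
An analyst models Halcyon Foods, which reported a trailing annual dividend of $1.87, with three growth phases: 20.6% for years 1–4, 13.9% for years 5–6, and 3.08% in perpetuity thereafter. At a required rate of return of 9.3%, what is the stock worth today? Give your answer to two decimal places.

Three-stage DDM. Project D₁…D_6; terminal Gordon value at t=6 with g = 0.0308; discount at r = 0.093.
D_1 = 2.2552
D_2 = 2.7198
D_3 = 3.2801
D_4 = 3.9558
D_5 = 4.5056
D_6 = 5.1319
TV_6 = 5.2900/(0.093−0.0308) = 85.0476
P₀ = Σ Dₜ/(1+r)ᵗ + TV_6/(1+r)^6 = 65.4037

$65.40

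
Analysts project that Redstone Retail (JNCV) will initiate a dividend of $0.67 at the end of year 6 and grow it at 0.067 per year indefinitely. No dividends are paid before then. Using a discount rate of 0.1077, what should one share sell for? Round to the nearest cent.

$9.87

Deferred-dividend DDM. At t=5 the remaining stream is a growing perpetuity with first payment D_6 = 0.67.
V_5 = D_6/(r−g) = 0.67/(0.1077−0.067) = 16.4619
P₀ = V_5/(1+r)^5 = 16.4619/(1+0.1077)^5 = 9.8712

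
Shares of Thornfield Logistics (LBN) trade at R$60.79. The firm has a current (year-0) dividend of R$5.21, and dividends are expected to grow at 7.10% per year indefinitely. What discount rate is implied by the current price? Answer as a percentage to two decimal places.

16.28%

Rearranging the constant-growth DDM: r = D₁/P₀ + g.
D₁ = 5.21 × (1 + 0.071) = 5.5799.
r = 5.5799 / 60.79 + 0.071 = 0.09179 + 0.071 = 0.16279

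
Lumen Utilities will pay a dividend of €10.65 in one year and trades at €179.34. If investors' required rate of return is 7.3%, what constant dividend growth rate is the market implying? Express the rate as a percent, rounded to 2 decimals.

From P₀ = D₁/(r − g), the implied growth is g = r − D₁/P₀.
g = 0.073 − 10.65/179.34 = 0.073 − 0.05938 = 0.01362

1.36%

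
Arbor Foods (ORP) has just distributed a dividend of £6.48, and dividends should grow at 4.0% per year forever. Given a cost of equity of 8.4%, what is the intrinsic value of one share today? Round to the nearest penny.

Gordon growth model: P₀ = D₁/(r − g). D₁ = 6.48 × (1 + 0.04) = 6.7392.
P₀ = 6.7392 / (0.084 − 0.04) = 6.7392 / 0.044 = 153.1636

£153.16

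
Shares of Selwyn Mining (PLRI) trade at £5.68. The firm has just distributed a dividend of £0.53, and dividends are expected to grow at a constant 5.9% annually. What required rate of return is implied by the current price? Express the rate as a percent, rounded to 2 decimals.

15.78%

Rearranging the constant-growth DDM: r = D₁/P₀ + g.
D₁ = 0.53 × (1 + 0.059) = 0.5613.
r = 0.5613 / 5.68 + 0.059 = 0.09882 + 0.059 = 0.15782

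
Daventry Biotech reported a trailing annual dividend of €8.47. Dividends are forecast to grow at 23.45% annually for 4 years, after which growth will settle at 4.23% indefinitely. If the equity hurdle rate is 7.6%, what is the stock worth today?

Two-stage DDM. Project D₁…D_4 at 0.2345, terminal growth 0.0423, discount at r = 0.076.
D_1 = 10.4562
D_2 = 12.9082
D_3 = 15.9352
D_4 = 19.6720
Terminal value at t=4: TV = D_5/(r−g) = 20.5041/(0.076−0.0423) = 608.4300
P₀ = 10.4562/(1+0.076)^1 + 12.9082/(1+0.076)^2 + 15.9352/(1+0.076)^3 + 19.6720/(1+0.076)^4 + 608.4300/(1+0.076)^4 = 502.2354

€502.24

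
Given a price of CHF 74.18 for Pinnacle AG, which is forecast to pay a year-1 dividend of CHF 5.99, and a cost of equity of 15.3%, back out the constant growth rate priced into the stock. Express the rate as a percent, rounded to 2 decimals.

7.23%

From P₀ = D₁/(r − g), the implied growth is g = r − D₁/P₀.
g = 0.153 − 5.99/74.18 = 0.153 − 0.08075 = 0.07225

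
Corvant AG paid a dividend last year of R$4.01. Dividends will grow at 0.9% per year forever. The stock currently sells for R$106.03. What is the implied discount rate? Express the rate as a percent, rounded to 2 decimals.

Rearranging the constant-growth DDM: r = D₁/P₀ + g.
D₁ = 4.01 × (1 + 0.009) = 4.0461.
r = 4.0461 / 106.03 + 0.009 = 0.03816 + 0.009 = 0.04716

4.72%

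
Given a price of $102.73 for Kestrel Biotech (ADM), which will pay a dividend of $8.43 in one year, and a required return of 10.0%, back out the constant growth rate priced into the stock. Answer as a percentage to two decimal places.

1.79%

From P₀ = D₁/(r − g), the implied growth is g = r − D₁/P₀.
g = 0.1 − 8.43/102.73 = 0.1 − 0.08206 = 0.01794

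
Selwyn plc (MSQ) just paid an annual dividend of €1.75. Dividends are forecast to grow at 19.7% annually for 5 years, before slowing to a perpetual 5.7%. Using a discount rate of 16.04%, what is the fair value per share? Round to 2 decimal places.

€30.51

Two-stage DDM. Project D₁…D_5 at 0.197, terminal growth 0.057, discount at r = 0.1604.
D_1 = 2.0948
D_2 = 2.5074
D_3 = 3.0014
D_4 = 3.5926
D_5 = 4.3004
Terminal value at t=5: TV = D_6/(r−g) = 4.5455/(0.1604−0.057) = 43.9606
P₀ = 2.0948/(1+0.1604)^1 + 2.5074/(1+0.1604)^2 + 3.0014/(1+0.1604)^3 + 3.5926/(1+0.1604)^4 + 4.3004/(1+0.1604)^5 + 43.9606/(1+0.1604)^5 = 30.5077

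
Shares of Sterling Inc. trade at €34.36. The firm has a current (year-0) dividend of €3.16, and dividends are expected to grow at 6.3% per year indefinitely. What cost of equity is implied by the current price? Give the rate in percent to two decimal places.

Rearranging the constant-growth DDM: r = D₁/P₀ + g.
D₁ = 3.16 × (1 + 0.063) = 3.3591.
r = 3.3591 / 34.36 + 0.063 = 0.09776 + 0.063 = 0.16076

16.08%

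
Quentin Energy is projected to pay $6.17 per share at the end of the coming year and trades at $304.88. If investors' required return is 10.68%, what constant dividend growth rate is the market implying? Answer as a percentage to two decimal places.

8.66%

From P₀ = D₁/(r − g), the implied growth is g = r − D₁/P₀.
g = 0.1068 − 6.17/304.88 = 0.1068 − 0.02024 = 0.08656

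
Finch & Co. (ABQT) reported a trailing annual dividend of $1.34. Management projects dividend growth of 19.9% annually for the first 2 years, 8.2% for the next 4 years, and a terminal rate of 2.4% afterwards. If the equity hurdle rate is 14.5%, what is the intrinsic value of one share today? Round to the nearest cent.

$17.90

Three-stage DDM. Project D₁…D_6; terminal Gordon value at t=6 with g = 0.024; discount at r = 0.145.
D_1 = 1.6067
D_2 = 1.9264
D_3 = 2.0843
D_4 = 2.2553
D_5 = 2.4402
D_6 = 2.6403
TV_6 = 2.7037/(0.145−0.024) = 22.3443
P₀ = Σ Dₜ/(1+r)ᵗ + TV_6/(1+r)^6 = 17.9008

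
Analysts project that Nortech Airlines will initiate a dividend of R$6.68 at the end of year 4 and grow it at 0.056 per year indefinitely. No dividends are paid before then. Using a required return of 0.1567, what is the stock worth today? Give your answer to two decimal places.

R$42.86

Deferred-dividend DDM. At t=3 the remaining stream is a growing perpetuity with first payment D_4 = 6.68.
V_3 = D_4/(r−g) = 6.68/(0.1567−0.056) = 66.3357
P₀ = V_3/(1+r)^3 = 66.3357/(1+0.1567)^3 = 42.8632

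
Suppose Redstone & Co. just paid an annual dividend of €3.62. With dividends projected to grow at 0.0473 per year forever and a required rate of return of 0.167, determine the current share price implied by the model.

€31.67

Gordon growth model: P₀ = D₁/(r − g). D₁ = 3.62 × (1 + 0.0473) = 3.7912.
P₀ = 3.7912 / (0.167 − 0.0473) = 3.7912 / 0.1197 = 31.6727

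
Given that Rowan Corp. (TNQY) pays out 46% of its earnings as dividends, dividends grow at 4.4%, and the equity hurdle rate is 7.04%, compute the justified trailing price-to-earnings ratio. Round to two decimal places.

18.19

Justified trailing P/E = b(1+g)/(r−g) = 0.46×(1+0.044)/(0.0704−0.044) = 18.1909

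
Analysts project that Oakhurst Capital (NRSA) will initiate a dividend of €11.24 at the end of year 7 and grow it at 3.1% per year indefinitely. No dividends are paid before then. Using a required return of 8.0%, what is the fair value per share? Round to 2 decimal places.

Deferred-dividend DDM. At t=6 the remaining stream is a growing perpetuity with first payment D_7 = 11.24.
V_6 = D_7/(r−g) = 11.24/(0.08−0.031) = 229.3878
P₀ = V_6/(1+r)^6 = 229.3878/(1+0.08)^6 = 144.5532

€144.55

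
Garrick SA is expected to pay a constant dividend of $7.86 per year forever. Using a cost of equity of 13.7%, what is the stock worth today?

Zero-growth DDM (perpetuity): P₀ = D/r = 7.86 / 0.137 = 57.3723

$57.37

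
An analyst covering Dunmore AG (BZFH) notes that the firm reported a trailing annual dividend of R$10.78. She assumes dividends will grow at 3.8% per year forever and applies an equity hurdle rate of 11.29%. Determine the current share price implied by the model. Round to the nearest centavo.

Gordon growth model: P₀ = D₁/(r − g). D₁ = 10.78 × (1 + 0.038) = 11.1896.
P₀ = 11.1896 / (0.1129 − 0.038) = 11.1896 / 0.0749 = 149.3944

R$149.39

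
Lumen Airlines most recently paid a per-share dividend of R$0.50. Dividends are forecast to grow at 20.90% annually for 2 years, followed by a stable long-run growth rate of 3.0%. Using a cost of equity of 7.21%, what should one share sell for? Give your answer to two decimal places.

Two-stage DDM. Project D₁…D_2 at 0.209, terminal growth 0.03, discount at r = 0.0721.
D_1 = 0.6045
D_2 = 0.7308
Terminal value at t=2: TV = D_3/(r−g) = 0.7528/(0.0721−0.03) = 17.8804
P₀ = 0.6045/(1+0.0721)^1 + 0.7308/(1+0.0721)^2 + 17.8804/(1+0.0721)^2 = 16.7560

R$16.76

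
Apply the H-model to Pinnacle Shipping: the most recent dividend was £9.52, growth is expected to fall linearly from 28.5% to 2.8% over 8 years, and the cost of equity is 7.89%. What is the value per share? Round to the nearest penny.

H-model: P₀ = D₀[(1+g_L) + H(g_S−g_L)]/(r−g_L), with H = 8/2 = 4.
P₀ = 9.52 × [(1+0.028) + 4×(0.285−0.028)] / (0.0789−0.028)
   = 9.52 × 2.0560 / 0.0509 = 384.5407

£384.54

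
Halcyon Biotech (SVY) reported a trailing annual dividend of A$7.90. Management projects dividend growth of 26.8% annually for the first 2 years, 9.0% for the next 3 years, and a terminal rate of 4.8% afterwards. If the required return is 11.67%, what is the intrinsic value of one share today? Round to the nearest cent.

A$192.77

Three-stage DDM. Project D₁…D_5; terminal Gordon value at t=5 with g = 0.048; discount at r = 0.1167.
D_1 = 10.0172
D_2 = 12.7018
D_3 = 13.8450
D_4 = 15.0910
D_5 = 16.4492
TV_5 = 17.2388/(0.1167−0.048) = 250.9283
P₀ = Σ Dₜ/(1+r)ᵗ + TV_5/(1+r)^5 = 192.7750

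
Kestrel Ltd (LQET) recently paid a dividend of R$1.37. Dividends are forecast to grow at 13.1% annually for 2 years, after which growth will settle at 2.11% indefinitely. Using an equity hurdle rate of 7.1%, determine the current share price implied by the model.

Two-stage DDM. Project D₁…D_2 at 0.131, terminal growth 0.0211, discount at r = 0.071.
D_1 = 1.5495
D_2 = 1.7525
Terminal value at t=2: TV = D_3/(r−g) = 1.7894/(0.071−0.0211) = 35.8603
P₀ = 1.5495/(1+0.071)^1 + 1.7525/(1+0.071)^2 + 35.8603/(1+0.071)^2 = 34.2378

R$34.24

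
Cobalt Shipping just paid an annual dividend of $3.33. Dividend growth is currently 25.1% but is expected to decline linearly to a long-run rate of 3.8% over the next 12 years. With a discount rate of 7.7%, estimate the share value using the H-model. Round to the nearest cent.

H-model: P₀ = D₀[(1+g_L) + H(g_S−g_L)]/(r−g_L), with H = 12/2 = 6.
P₀ = 3.33 × [(1+0.038) + 6×(0.251−0.038)] / (0.077−0.038)
   = 3.33 × 2.3160 / 0.039 = 197.7508

$197.75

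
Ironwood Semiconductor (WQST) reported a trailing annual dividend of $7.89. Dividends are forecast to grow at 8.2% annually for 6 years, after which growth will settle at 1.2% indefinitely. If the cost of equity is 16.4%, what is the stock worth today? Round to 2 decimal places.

Two-stage DDM. Project D₁…D_6 at 0.082, terminal growth 0.012, discount at r = 0.164.
D_1 = 8.5370
D_2 = 9.2370
D_3 = 9.9944
D_4 = 10.8140
D_5 = 11.7007
D_6 = 12.6602
Terminal value at t=6: TV = D_7/(r−g) = 12.8121/(0.164−0.012) = 84.2903
P₀ = 8.5370/(1+0.164)^1 + 9.2370/(1+0.164)^2 + 9.9944/(1+0.164)^3 + 10.8140/(1+0.164)^4 + 11.7007/(1+0.164)^5 + 12.6602/(1+0.164)^6 + 84.2903/(1+0.164)^6 = 70.8346

$70.83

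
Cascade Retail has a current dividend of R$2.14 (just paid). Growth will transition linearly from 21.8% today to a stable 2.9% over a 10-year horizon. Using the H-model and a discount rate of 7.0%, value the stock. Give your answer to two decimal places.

R$103.03

H-model: P₀ = D₀[(1+g_L) + H(g_S−g_L)]/(r−g_L), with H = 10/2 = 5.
P₀ = 2.14 × [(1+0.029) + 5×(0.218−0.029)] / (0.07−0.029)
   = 2.14 × 1.9740 / 0.041 = 103.0332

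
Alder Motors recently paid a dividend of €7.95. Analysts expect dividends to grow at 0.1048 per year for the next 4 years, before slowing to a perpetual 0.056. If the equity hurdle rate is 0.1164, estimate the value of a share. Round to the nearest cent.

Two-stage DDM. Project D₁…D_4 at 0.1048, terminal growth 0.056, discount at r = 0.1164.
D_1 = 8.7832
D_2 = 9.7036
D_3 = 10.7206
D_4 = 11.8441
Terminal value at t=4: TV = D_5/(r−g) = 12.5074/(0.1164−0.056) = 207.0755
P₀ = 8.7832/(1+0.1164)^1 + 9.7036/(1+0.1164)^2 + 10.7206/(1+0.1164)^3 + 11.8441/(1+0.1164)^4 + 207.0755/(1+0.1164)^4 = 164.2884

€164.29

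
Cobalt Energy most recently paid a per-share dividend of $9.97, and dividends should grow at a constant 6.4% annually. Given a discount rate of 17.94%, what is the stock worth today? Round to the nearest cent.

$91.92

Gordon growth model: P₀ = D₁/(r − g). D₁ = 9.97 × (1 + 0.064) = 10.6081.
P₀ = 10.6081 / (0.1794 − 0.064) = 10.6081 / 0.1154 = 91.9244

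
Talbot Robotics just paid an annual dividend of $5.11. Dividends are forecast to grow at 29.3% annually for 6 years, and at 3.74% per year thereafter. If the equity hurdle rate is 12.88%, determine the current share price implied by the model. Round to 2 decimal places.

$181.67

Two-stage DDM. Project D₁…D_6 at 0.293, terminal growth 0.0374, discount at r = 0.1288.
D_1 = 6.6072
D_2 = 8.5431
D_3 = 11.0463
D_4 = 14.2829
D_5 = 18.4677
D_6 = 23.8788
Terminal value at t=6: TV = D_7/(r−g) = 24.7718/(0.1288−0.0374) = 271.0267
P₀ = 6.6072/(1+0.1288)^1 + 8.5431/(1+0.1288)^2 + 11.0463/(1+0.1288)^3 + 14.2829/(1+0.1288)^4 + 18.4677/(1+0.1288)^5 + 23.8788/(1+0.1288)^6 + 271.0267/(1+0.1288)^6 = 181.6668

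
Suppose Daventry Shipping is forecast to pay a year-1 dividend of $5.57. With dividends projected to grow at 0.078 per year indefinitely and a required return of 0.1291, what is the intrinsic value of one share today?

Gordon growth model: P₀ = D₁/(r − g), with D₁ = 5.57 given directly.
P₀ = 5.5700 / (0.1291 − 0.078) = 5.5700 / 0.0511 = 109.0020

$109.00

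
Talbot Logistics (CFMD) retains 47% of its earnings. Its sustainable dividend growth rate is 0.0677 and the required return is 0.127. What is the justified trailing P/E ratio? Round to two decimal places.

9.54

Payout ratio b = 1 − 0.47 = 0.53.
Justified trailing P/E = b(1+g)/(r−g) = 0.53×(1+0.0677)/(0.127−0.0677) = 9.5427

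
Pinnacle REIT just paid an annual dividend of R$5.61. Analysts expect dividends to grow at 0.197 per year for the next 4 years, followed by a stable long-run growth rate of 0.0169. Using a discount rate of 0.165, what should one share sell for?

Two-stage DDM. Project D₁…D_4 at 0.197, terminal growth 0.0169, discount at r = 0.165.
D_1 = 6.7152
D_2 = 8.0381
D_3 = 9.6216
D_4 = 11.5170
Terminal value at t=4: TV = D_5/(r−g) = 11.7116/(0.165−0.0169) = 79.0793
P₀ = 6.7152/(1+0.165)^1 + 8.0381/(1+0.165)^2 + 9.6216/(1+0.165)^3 + 11.5170/(1+0.165)^4 + 79.0793/(1+0.165)^4 = 66.9537

R$66.95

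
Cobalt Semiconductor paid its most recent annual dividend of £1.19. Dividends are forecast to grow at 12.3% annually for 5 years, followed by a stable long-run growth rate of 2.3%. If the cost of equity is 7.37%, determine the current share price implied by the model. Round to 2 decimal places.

Two-stage DDM. Project D₁…D_5 at 0.123, terminal growth 0.023, discount at r = 0.0737.
D_1 = 1.3364
D_2 = 1.5007
D_3 = 1.6853
D_4 = 1.8926
D_5 = 2.1254
Terminal value at t=5: TV = D_6/(r−g) = 2.1743/(0.0737−0.023) = 42.8858
P₀ = 1.3364/(1+0.0737)^1 + 1.5007/(1+0.0737)^2 + 1.6853/(1+0.0737)^3 + 1.8926/(1+0.0737)^4 + 2.1254/(1+0.0737)^5 + 42.8858/(1+0.0737)^5 = 36.8753

£36.88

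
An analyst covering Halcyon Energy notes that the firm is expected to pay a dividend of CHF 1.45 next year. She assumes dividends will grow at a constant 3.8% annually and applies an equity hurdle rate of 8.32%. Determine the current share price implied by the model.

CHF 32.08

Gordon growth model: P₀ = D₁/(r − g), with D₁ = 1.45 given directly.
P₀ = 1.4500 / (0.0832 − 0.038) = 1.4500 / 0.0452 = 32.0796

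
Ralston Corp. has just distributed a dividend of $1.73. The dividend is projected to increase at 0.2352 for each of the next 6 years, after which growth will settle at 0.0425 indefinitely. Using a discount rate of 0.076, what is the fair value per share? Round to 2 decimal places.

$140.50

Two-stage DDM. Project D₁…D_6 at 0.2352, terminal growth 0.0425, discount at r = 0.076.
D_1 = 2.1369
D_2 = 2.6395
D_3 = 3.2603
D_4 = 4.0271
D_5 = 4.9743
D_6 = 6.1443
Terminal value at t=6: TV = D_7/(r−g) = 6.4054/(0.076−0.0425) = 191.2058
P₀ = 2.1369/(1+0.076)^1 + 2.6395/(1+0.076)^2 + 3.2603/(1+0.076)^3 + 4.0271/(1+0.076)^4 + 4.9743/(1+0.076)^5 + 6.1443/(1+0.076)^6 + 191.2058/(1+0.076)^6 = 140.4999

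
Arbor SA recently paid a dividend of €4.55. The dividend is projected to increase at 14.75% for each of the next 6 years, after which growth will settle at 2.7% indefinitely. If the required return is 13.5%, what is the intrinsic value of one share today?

€74.58

Two-stage DDM. Project D₁…D_6 at 0.1475, terminal growth 0.027, discount at r = 0.135.
D_1 = 5.2211
D_2 = 5.9912
D_3 = 6.8749
D_4 = 7.8890
D_5 = 9.0526
D_6 = 10.3879
Terminal value at t=6: TV = D_7/(r−g) = 10.6684/(0.135−0.027) = 98.7812
P₀ = 5.2211/(1+0.135)^1 + 5.9912/(1+0.135)^2 + 6.8749/(1+0.135)^3 + 7.8890/(1+0.135)^4 + 9.0526/(1+0.135)^5 + 10.3879/(1+0.135)^6 + 98.7812/(1+0.135)^6 = 74.5779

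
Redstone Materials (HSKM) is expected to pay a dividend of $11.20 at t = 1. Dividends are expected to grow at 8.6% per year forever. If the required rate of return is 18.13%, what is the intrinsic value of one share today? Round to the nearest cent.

Gordon growth model: P₀ = D₁/(r − g), with D₁ = 11.20 given directly.
P₀ = 11.2000 / (0.1813 − 0.086) = 11.2000 / 0.0953 = 117.5236

$117.52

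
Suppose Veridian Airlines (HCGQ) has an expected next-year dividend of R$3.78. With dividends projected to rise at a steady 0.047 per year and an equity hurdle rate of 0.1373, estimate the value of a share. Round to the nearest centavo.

R$41.86

Gordon growth model: P₀ = D₁/(r − g), with D₁ = 3.78 given directly.
P₀ = 3.7800 / (0.1373 − 0.047) = 3.7800 / 0.0903 = 41.8605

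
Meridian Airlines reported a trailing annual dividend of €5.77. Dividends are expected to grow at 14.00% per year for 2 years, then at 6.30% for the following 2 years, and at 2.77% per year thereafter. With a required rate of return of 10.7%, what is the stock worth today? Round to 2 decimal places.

€96.70

Three-stage DDM. Project D₁…D_4; terminal Gordon value at t=4 with g = 0.0277; discount at r = 0.107.
D_1 = 6.5778
D_2 = 7.4987
D_3 = 7.9711
D_4 = 8.4733
TV_4 = 8.7080/(0.107−0.0277) = 109.8108
P₀ = Σ Dₜ/(1+r)ᵗ + TV_4/(1+r)^4 = 96.7026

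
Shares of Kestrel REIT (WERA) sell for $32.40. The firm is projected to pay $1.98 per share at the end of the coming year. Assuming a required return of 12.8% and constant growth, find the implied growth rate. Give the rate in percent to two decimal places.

6.69%

From P₀ = D₁/(r − g), the implied growth is g = r − D₁/P₀.
g = 0.128 − 1.98/32.40 = 0.128 − 0.06111 = 0.06689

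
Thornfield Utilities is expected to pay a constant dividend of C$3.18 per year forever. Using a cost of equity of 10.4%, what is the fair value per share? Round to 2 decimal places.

Zero-growth DDM (perpetuity): P₀ = D/r = 3.18 / 0.104 = 30.5769

C$30.58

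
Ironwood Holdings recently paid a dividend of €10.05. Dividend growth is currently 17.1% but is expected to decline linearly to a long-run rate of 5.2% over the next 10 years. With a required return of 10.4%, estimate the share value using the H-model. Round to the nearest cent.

€318.31

H-model: P₀ = D₀[(1+g_L) + H(g_S−g_L)]/(r−g_L), with H = 10/2 = 5.
P₀ = 10.05 × [(1+0.052) + 5×(0.171−0.052)] / (0.104−0.052)
   = 10.05 × 1.6470 / 0.052 = 318.3144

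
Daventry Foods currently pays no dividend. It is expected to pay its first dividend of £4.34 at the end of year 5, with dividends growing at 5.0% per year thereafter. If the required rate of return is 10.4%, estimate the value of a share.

£54.10

Deferred-dividend DDM. At t=4 the remaining stream is a growing perpetuity with first payment D_5 = 4.34.
V_4 = D_5/(r−g) = 4.34/(0.104−0.05) = 80.3704
P₀ = V_4/(1+r)^4 = 80.3704/(1+0.104)^4 = 54.1028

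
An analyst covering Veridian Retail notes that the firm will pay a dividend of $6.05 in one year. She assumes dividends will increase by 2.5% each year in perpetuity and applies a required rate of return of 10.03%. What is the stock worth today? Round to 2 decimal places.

$80.35

Gordon growth model: P₀ = D₁/(r − g), with D₁ = 6.05 given directly.
P₀ = 6.0500 / (0.1003 − 0.025) = 6.0500 / 0.0753 = 80.3453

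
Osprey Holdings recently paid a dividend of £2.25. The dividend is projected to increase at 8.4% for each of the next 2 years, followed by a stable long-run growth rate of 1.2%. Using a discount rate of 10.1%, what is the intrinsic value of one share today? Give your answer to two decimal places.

£29.20

Two-stage DDM. Project D₁…D_2 at 0.084, terminal growth 0.012, discount at r = 0.101.
D_1 = 2.4390
D_2 = 2.6439
Terminal value at t=2: TV = D_3/(r−g) = 2.6756/(0.101−0.012) = 30.0629
P₀ = 2.4390/(1+0.101)^1 + 2.6439/(1+0.101)^2 + 30.0629/(1+0.101)^2 = 29.1966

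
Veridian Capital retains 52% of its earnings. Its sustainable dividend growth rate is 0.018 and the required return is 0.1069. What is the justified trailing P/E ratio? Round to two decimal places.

5.50

Payout ratio b = 1 − 0.52 = 0.48.
Justified trailing P/E = b(1+g)/(r−g) = 0.48×(1+0.018)/(0.1069−0.018) = 5.4965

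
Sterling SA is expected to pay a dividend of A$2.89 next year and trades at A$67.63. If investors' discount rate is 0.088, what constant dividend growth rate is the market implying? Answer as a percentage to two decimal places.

4.53%

From P₀ = D₁/(r − g), the implied growth is g = r − D₁/P₀.
g = 0.088 − 2.89/67.63 = 0.088 − 0.04273 = 0.04527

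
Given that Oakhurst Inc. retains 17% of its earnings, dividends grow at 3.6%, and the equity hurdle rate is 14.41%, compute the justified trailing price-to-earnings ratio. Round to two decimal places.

Payout ratio b = 1 − 0.17 = 0.83.
Justified trailing P/E = b(1+g)/(r−g) = 0.83×(1+0.036)/(0.1441−0.036) = 7.9545

7.95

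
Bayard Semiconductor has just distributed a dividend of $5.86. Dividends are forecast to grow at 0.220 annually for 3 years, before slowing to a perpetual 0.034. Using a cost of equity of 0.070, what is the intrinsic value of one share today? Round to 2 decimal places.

$272.47

Two-stage DDM. Project D₁…D_3 at 0.22, terminal growth 0.034, discount at r = 0.07.
D_1 = 7.1492
D_2 = 8.7220
D_3 = 10.6409
Terminal value at t=3: TV = D_4/(r−g) = 11.0027/(0.07−0.034) = 305.6294
P₀ = 7.1492/(1+0.07)^1 + 8.7220/(1+0.07)^2 + 10.6409/(1+0.07)^3 + 305.6294/(1+0.07)^3 = 272.4704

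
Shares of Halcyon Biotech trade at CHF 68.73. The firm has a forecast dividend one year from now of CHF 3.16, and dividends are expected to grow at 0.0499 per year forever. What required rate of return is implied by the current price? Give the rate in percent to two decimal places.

Rearranging the constant-growth DDM: r = D₁/P₀ + g.
r = 3.1600 / 68.73 + 0.0499 = 0.04598 + 0.0499 = 0.09588

9.59%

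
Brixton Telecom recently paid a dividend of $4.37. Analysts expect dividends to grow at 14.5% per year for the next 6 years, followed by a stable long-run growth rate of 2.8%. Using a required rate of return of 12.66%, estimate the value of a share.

Two-stage DDM. Project D₁…D_6 at 0.145, terminal growth 0.028, discount at r = 0.1266.
D_1 = 5.0037
D_2 = 5.7292
D_3 = 6.5599
D_4 = 7.5111
D_5 = 8.6002
D_6 = 9.8472
Terminal value at t=6: TV = D_7/(r−g) = 10.1230/(0.1266−0.028) = 102.6669
P₀ = 5.0037/(1+0.1266)^1 + 5.7292/(1+0.1266)^2 + 6.5599/(1+0.1266)^3 + 7.5111/(1+0.1266)^4 + 8.6002/(1+0.1266)^5 + 9.8472/(1+0.1266)^6 + 102.6669/(1+0.1266)^6 = 77.9728

$77.97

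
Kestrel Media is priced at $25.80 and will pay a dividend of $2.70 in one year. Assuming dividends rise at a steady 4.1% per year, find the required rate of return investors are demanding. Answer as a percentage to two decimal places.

14.57%

Rearranging the constant-growth DDM: r = D₁/P₀ + g.
r = 2.7000 / 25.80 + 0.041 = 0.10465 + 0.041 = 0.14565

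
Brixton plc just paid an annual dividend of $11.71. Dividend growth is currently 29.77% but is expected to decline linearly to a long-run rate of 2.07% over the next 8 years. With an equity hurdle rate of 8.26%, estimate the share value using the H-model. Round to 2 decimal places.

$402.70

H-model: P₀ = D₀[(1+g_L) + H(g_S−g_L)]/(r−g_L), with H = 8/2 = 4.
P₀ = 11.71 × [(1+0.0207) + 4×(0.2977−0.0207)] / (0.0826−0.0207)
   = 11.71 × 2.1287 / 0.0619 = 402.6991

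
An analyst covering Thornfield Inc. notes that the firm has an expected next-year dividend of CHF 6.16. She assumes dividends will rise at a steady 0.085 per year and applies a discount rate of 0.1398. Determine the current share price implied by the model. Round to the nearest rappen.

Gordon growth model: P₀ = D₁/(r − g), with D₁ = 6.16 given directly.
P₀ = 6.1600 / (0.1398 − 0.085) = 6.1600 / 0.0548 = 112.4088

CHF 112.41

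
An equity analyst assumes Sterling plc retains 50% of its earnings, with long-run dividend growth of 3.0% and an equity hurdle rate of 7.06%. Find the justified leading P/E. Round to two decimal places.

Payout ratio b = 1 − 0.50 = 0.50.
Justified leading P/E = b/(r−g) = 0.50/(0.0706−0.03) = 12.3153

12.32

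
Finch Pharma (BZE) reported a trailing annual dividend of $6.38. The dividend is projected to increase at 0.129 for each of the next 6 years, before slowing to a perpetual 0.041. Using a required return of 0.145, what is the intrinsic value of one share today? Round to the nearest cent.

Two-stage DDM. Project D₁…D_6 at 0.129, terminal growth 0.041, discount at r = 0.145.
D_1 = 7.2030
D_2 = 8.1322
D_3 = 9.1813
D_4 = 10.3656
D_5 = 11.7028
D_6 = 13.2125
Terminal value at t=6: TV = D_7/(r−g) = 13.7542/(0.145−0.041) = 132.2518
P₀ = 7.2030/(1+0.145)^1 + 8.1322/(1+0.145)^2 + 9.1813/(1+0.145)^3 + 10.3656/(1+0.145)^4 + 11.7028/(1+0.145)^5 + 13.2125/(1+0.145)^6 + 132.2518/(1+0.145)^6 = 95.1414

$95.14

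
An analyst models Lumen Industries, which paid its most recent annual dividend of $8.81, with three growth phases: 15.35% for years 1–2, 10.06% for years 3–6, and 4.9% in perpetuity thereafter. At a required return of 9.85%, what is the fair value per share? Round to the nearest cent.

Three-stage DDM. Project D₁…D_6; terminal Gordon value at t=6 with g = 0.049; discount at r = 0.0985.
D_1 = 10.1623
D_2 = 11.7223
D_3 = 12.9015
D_4 = 14.1994
D_5 = 15.6279
D_6 = 17.2000
TV_6 = 18.0428/(0.0985−0.049) = 364.5016
P₀ = Σ Dₜ/(1+r)ᵗ + TV_6/(1+r)^6 = 265.4517

$265.45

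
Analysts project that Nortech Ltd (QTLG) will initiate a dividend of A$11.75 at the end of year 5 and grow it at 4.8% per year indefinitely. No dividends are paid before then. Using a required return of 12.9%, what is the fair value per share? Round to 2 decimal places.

A$89.28

Deferred-dividend DDM. At t=4 the remaining stream is a growing perpetuity with first payment D_5 = 11.75.
V_4 = D_5/(r−g) = 11.75/(0.129−0.048) = 145.0617
P₀ = V_4/(1+r)^4 = 145.0617/(1+0.129)^4 = 89.2847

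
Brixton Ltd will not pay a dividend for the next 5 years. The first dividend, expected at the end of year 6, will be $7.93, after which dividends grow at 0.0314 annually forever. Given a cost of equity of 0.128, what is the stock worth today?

Deferred-dividend DDM. At t=5 the remaining stream is a growing perpetuity with first payment D_6 = 7.93.
V_5 = D_6/(r−g) = 7.93/(0.128−0.0314) = 82.0911
P₀ = V_5/(1+r)^5 = 82.0911/(1+0.128)^5 = 44.9522

$44.95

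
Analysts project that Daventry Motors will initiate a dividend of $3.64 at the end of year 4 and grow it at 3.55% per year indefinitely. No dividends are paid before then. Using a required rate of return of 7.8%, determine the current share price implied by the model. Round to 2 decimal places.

$68.37

Deferred-dividend DDM. At t=3 the remaining stream is a growing perpetuity with first payment D_4 = 3.64.
V_3 = D_4/(r−g) = 3.64/(0.078−0.0355) = 85.6471
P₀ = V_3/(1+r)^3 = 85.6471/(1+0.078)^3 = 68.3685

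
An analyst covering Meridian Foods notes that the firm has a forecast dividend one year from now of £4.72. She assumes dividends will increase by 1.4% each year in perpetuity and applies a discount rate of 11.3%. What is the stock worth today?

£47.68

Gordon growth model: P₀ = D₁/(r − g), with D₁ = 4.72 given directly.
P₀ = 4.7200 / (0.113 − 0.014) = 4.7200 / 0.099 = 47.6768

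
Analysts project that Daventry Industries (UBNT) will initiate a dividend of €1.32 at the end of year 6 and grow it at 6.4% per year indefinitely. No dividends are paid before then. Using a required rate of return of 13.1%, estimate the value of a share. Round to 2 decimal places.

Deferred-dividend DDM. At t=5 the remaining stream is a growing perpetuity with first payment D_6 = 1.32.
V_5 = D_6/(r−g) = 1.32/(0.131−0.064) = 19.7015
P₀ = V_5/(1+r)^5 = 19.7015/(1+0.131)^5 = 10.6460

€10.65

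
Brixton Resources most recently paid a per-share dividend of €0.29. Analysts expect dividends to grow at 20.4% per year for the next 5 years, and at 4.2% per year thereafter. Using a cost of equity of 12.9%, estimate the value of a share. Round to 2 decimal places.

€6.56

Two-stage DDM. Project D₁…D_5 at 0.204, terminal growth 0.042, discount at r = 0.129.
D_1 = 0.3492
D_2 = 0.4204
D_3 = 0.5061
D_4 = 0.6094
D_5 = 0.7337
Terminal value at t=5: TV = D_6/(r−g) = 0.7645/(0.129−0.042) = 8.7878
P₀ = 0.3492/(1+0.129)^1 + 0.4204/(1+0.129)^2 + 0.5061/(1+0.129)^3 + 0.6094/(1+0.129)^4 + 0.7337/(1+0.129)^5 + 8.7878/(1+0.129)^5 = 6.5567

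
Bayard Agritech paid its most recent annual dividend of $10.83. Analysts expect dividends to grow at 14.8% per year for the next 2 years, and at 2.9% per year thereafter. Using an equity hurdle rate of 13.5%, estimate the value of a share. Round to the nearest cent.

$129.59

Two-stage DDM. Project D₁…D_2 at 0.148, terminal growth 0.029, discount at r = 0.135.
D_1 = 12.4328
D_2 = 14.2729
Terminal value at t=2: TV = D_3/(r−g) = 14.6868/(0.135−0.029) = 138.5549
P₀ = 12.4328/(1+0.135)^1 + 14.2729/(1+0.135)^2 + 138.5549/(1+0.135)^2 = 129.5884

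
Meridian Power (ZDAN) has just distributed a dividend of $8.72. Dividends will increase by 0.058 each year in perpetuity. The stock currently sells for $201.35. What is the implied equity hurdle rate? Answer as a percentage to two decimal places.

Rearranging the constant-growth DDM: r = D₁/P₀ + g.
D₁ = 8.72 × (1 + 0.058) = 9.2258.
r = 9.2258 / 201.35 + 0.058 = 0.04582 + 0.058 = 0.10382

10.38%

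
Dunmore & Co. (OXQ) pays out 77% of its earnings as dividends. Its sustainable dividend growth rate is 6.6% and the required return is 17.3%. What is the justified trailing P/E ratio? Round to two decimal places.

7.67

Justified trailing P/E = b(1+g)/(r−g) = 0.77×(1+0.066)/(0.173−0.066) = 7.6712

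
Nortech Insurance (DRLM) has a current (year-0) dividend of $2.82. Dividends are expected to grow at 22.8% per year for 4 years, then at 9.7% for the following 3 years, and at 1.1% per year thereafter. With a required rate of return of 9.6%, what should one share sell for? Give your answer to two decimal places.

Three-stage DDM. Project D₁…D_7; terminal Gordon value at t=7 with g = 0.011; discount at r = 0.096.
D_1 = 3.4630
D_2 = 4.2525
D_3 = 5.2221
D_4 = 6.4127
D_5 = 7.0348
D_6 = 7.7171
D_7 = 8.4657
TV_7 = 8.5588/(0.096−0.011) = 100.6919
P₀ = Σ Dₜ/(1+r)ᵗ + TV_7/(1+r)^7 = 81.4733

$81.47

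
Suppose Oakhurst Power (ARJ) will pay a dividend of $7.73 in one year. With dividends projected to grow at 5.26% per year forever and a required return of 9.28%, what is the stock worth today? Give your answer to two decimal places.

$192.29

Gordon growth model: P₀ = D₁/(r − g), with D₁ = 7.73 given directly.
P₀ = 7.7300 / (0.0928 − 0.0526) = 7.7300 / 0.0402 = 192.2886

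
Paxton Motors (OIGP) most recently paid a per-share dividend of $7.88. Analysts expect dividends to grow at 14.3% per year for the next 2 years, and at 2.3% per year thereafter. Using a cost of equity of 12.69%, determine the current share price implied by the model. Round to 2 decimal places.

Two-stage DDM. Project D₁…D_2 at 0.143, terminal growth 0.023, discount at r = 0.1269.
D_1 = 9.0068
D_2 = 10.2948
Terminal value at t=2: TV = D_3/(r−g) = 10.5316/(0.1269−0.023) = 101.3628
P₀ = 9.0068/(1+0.1269)^1 + 10.2948/(1+0.1269)^2 + 101.3628/(1+0.1269)^2 = 95.9187

$95.92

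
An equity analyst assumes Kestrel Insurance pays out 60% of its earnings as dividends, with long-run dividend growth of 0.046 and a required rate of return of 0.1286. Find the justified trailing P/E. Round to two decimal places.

7.60

Justified trailing P/E = b(1+g)/(r−g) = 0.60×(1+0.046)/(0.1286−0.046) = 7.5981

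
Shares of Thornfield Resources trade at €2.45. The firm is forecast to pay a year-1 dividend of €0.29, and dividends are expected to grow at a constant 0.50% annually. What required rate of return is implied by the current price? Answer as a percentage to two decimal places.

Rearranging the constant-growth DDM: r = D₁/P₀ + g.
r = 0.2900 / 2.45 + 0.005 = 0.11837 + 0.005 = 0.12337

12.34%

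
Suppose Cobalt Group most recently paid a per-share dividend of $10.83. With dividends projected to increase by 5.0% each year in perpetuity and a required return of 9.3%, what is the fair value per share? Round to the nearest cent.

$264.45

Gordon growth model: P₀ = D₁/(r − g). D₁ = 10.83 × (1 + 0.05) = 11.3715.
P₀ = 11.3715 / (0.093 − 0.05) = 11.3715 / 0.043 = 264.4535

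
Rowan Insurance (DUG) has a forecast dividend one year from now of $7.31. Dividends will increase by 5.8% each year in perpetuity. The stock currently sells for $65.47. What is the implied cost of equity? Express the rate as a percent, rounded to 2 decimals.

16.97%

Rearranging the constant-growth DDM: r = D₁/P₀ + g.
r = 7.3100 / 65.47 + 0.058 = 0.11165 + 0.058 = 0.16965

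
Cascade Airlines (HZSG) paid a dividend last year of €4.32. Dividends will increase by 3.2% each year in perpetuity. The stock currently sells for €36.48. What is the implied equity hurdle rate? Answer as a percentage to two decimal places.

Rearranging the constant-growth DDM: r = D₁/P₀ + g.
D₁ = 4.32 × (1 + 0.032) = 4.4582.
r = 4.4582 / 36.48 + 0.032 = 0.12221 + 0.032 = 0.15421

15.42%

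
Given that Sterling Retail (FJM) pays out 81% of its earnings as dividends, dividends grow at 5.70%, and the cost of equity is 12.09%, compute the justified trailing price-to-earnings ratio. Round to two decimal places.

13.40

Justified trailing P/E = b(1+g)/(r−g) = 0.81×(1+0.057)/(0.1209−0.057) = 13.3986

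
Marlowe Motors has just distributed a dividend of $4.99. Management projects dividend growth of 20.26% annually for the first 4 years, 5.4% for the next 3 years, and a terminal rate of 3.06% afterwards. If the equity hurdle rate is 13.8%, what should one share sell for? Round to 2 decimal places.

$86.45

Three-stage DDM. Project D₁…D_7; terminal Gordon value at t=7 with g = 0.0306; discount at r = 0.138.
D_1 = 6.0010
D_2 = 7.2168
D_3 = 8.6789
D_4 = 10.4372
D_5 = 11.0008
D_6 = 11.5949
D_7 = 12.2210
TV_7 = 12.5950/(0.138−0.0306) = 117.2716
P₀ = Σ Dₜ/(1+r)ᵗ + TV_7/(1+r)^7 = 86.4505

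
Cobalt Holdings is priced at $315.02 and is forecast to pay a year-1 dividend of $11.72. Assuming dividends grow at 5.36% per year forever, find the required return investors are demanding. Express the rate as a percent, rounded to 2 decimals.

Rearranging the constant-growth DDM: r = D₁/P₀ + g.
r = 11.7200 / 315.02 + 0.0536 = 0.03720 + 0.0536 = 0.09080

9.08%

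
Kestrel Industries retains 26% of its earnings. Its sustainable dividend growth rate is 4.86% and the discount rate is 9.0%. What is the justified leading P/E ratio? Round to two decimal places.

Payout ratio b = 1 − 0.26 = 0.74.
Justified leading P/E = b/(r−g) = 0.74/(0.09−0.0486) = 17.8744

17.87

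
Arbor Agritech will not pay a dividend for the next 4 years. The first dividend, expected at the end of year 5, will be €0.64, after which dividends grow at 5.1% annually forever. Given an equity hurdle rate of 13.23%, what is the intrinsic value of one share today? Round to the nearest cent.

Deferred-dividend DDM. At t=4 the remaining stream is a growing perpetuity with first payment D_5 = 0.64.
V_4 = D_5/(r−g) = 0.64/(0.1323−0.051) = 7.8721
P₀ = V_4/(1+r)^4 = 7.8721/(1+0.1323)^4 = 4.7890

€4.79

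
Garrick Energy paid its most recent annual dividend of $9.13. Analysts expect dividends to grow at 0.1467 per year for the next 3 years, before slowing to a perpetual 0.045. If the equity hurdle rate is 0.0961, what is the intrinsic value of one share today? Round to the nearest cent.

$243.78

Two-stage DDM. Project D₁…D_3 at 0.1467, terminal growth 0.045, discount at r = 0.0961.
D_1 = 10.4694
D_2 = 12.0052
D_3 = 13.7664
Terminal value at t=3: TV = D_4/(r−g) = 14.3859/(0.0961−0.045) = 281.5241
P₀ = 10.4694/(1+0.0961)^1 + 12.0052/(1+0.0961)^2 + 13.7664/(1+0.0961)^3 + 281.5241/(1+0.0961)^3 = 243.7766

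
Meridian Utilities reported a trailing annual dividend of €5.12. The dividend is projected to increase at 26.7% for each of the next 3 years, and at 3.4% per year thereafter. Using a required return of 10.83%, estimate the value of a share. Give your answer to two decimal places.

Two-stage DDM. Project D₁…D_3 at 0.267, terminal growth 0.034, discount at r = 0.1083.
D_1 = 6.4870
D_2 = 8.2191
D_3 = 10.4136
Terminal value at t=3: TV = D_4/(r−g) = 10.7676/(0.1083−0.034) = 144.9211
P₀ = 6.4870/(1+0.1083)^1 + 8.2191/(1+0.1083)^2 + 10.4136/(1+0.1083)^3 + 144.9211/(1+0.1083)^3 = 126.6472

€126.65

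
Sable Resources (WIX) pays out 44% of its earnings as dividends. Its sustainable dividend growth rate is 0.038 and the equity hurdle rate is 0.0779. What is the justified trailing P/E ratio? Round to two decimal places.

Justified trailing P/E = b(1+g)/(r−g) = 0.44×(1+0.038)/(0.0779−0.038) = 11.4466

11.45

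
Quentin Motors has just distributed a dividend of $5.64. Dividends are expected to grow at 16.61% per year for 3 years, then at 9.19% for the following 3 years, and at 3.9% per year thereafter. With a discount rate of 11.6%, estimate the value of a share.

Three-stage DDM. Project D₁…D_6; terminal Gordon value at t=6 with g = 0.039; discount at r = 0.116.
D_1 = 6.5768
D_2 = 7.6692
D_3 = 8.9431
D_4 = 9.7649
D_5 = 10.6623
D_6 = 11.6422
TV_6 = 12.0962/(0.116−0.039) = 157.0941
P₀ = Σ Dₜ/(1+r)ᵗ + TV_6/(1+r)^6 = 118.2817

$118.28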